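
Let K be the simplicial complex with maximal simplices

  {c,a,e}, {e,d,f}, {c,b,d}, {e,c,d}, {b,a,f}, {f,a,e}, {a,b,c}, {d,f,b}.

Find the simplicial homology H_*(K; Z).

H_0 ≅ Z,  H_1 = 0,  H_2 ≅ Z.

Fix the vertex order a < b < c < d < e < f and write every simplex with vertices in increasing order. Then dim K = 2 and the simplices of K are:

  0-simplices (6): a, b, c, d, e, f
  1-simplices (12): ab, ac, ae, af, bc, bd, bf, cd, ce, de, df, ef
  2-simplices (8): abc, abf, ace, aef, bcd, bdf, cde, def

giving chain groups C_0 ≅ Z^6, C_1 ≅ Z^12, C_2 ≅ Z^8.

Boundary ∂_1: C_1 → C_0 sends each edge [p,q] (with p < q) to q − p. For instance
  ∂bd = d − b.
The resulting 6×12 matrix has rank 5, and its Smith normal form has invariant factors (1,1,1,1,1).

Boundary ∂_2: C_2 → C_1 maps a triangle to the signed sum of its edges. For instance
  ∂abf = bf − af + ab,
  ∂bdf = df − bf + bd.
As a 12×8 matrix over Z this has rank 7, with invariant factors (1,1,1,1,1,1,1).

Now H_k = ker ∂_k / im ∂_{k+1}, so:

  H_0: rank C_0 − rank ∂_1 = 6 − 5 = 1, and the invariant factors of ∂_1 are all 1, so H_0 ≅ Z.
  H_1: rank ker ∂_1 − rank ∂_2 = (12 − 5) − 7 = 0, and the invariant factors of ∂_2 are all 1, so H_1 ≅ 0.
  H_2: rank ker ∂_2 − rank ∂_3 = (8 − 7) − 0 = 1, and there is no ∂_3, so H_2 ≅ Z.

As a check, the Euler characteristic is 6 − 12 + 8 = 2, which agrees with 1 − 0 + 1 = 2.
(K is a triangulation of the 2-sphere S^2.)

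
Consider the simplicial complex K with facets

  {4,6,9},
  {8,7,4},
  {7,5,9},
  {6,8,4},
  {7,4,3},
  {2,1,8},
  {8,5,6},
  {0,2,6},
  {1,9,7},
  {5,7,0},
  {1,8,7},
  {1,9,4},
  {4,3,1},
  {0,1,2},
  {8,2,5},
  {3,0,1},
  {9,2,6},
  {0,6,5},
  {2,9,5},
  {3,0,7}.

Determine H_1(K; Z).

Take the total order 0 < 1 < 2 < 3 < 4 < 5 < 6 < 7 < 8 < 9 on the vertex set. Then K (dimension 2) consists of the simplices:

  0-simplices (10): [0], [1], [2], [3], [4], [5], [6], [7], [8], [9]
  1-simplices (30): (30 of them)
  2-simplices (20): (20 of them)

so the chain groups are C_0 ≅ Z^10, C_1 ≅ Z^30, C_2 ≅ Z^20.

∂_1: C_1 → C_0 maps an edge to its endpoints' difference, ∂[p,q] = q − p. For instance
  ∂[3,7] = [7] − [3].
The 10×30 boundary matrix has rank 9 and Smith normal form diag(1,1,1,1,1,1,1,1,1).

The boundary map ∂_2: C_2 → C_1 sends each 2-simplex [p,q,r] to [q,r] − [p,r] + [p,q]. For instance
  ∂[2,5,9] = [5,9] − [2,9] + [2,5],
  ∂[0,2,6] = [2,6] − [0,6] + [0,2].
As a 30×20 matrix over Z this has rank 20, with invariant factors (1,1,1,1,1,1,1,1,1,1,1,1,1,1,1,1,1,1,1,2).

Computing H_k = (kernel of ∂_k) / (image of ∂_{k+1}):

  H_1: rank ker ∂_1 − rank ∂_2 = (30 − 9) − 20 = 1, and ∂_2 has invariant factor 2 > 1, so H_1 = Z ⊕ Z/2.

H_1 ≅ Z ⊕ Z/2.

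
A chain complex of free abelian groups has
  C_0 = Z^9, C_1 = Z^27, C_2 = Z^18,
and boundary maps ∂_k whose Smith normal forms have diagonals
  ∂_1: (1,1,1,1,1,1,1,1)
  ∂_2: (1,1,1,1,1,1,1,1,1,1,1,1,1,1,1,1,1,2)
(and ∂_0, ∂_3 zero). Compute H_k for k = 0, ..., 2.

H_0: b_0 = 9 − 0 − 8 = 1; torsion from ∂_1 factors > 1: none. So H_0 ≅ Z.
H_1: b_1 = 27 − 8 − 18 = 1; torsion from ∂_2 factors > 1: [2]. So H_1 ≅ Z ⊕ Z/2.
H_2: b_2 = 18 − 18 − 0 = 0; torsion from ∂_3 factors > 1: none. So H_2 ≅ 0.

H_0 ≅ Z,  H_1 ≅ Z ⊕ Z/2,  H_2 = 0.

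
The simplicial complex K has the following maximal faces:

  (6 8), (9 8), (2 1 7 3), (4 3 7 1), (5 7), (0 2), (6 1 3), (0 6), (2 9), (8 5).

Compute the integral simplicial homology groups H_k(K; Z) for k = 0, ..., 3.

Order the vertices as 0 < 1 < 2 < 3 < 4 < 5 < 6 < 7 < 8 < 9. Listing each simplex with vertices in this order, K has dimension 3 with simplices:

  0-simplices (10): [0], [1], [2], [3], [4], [5], [6], [7], [8], [9]
  1-simplices (18): [0,2], [0,6], [1,2], [1,3], [1,4], [1,6], [1,7], [2,3], [2,7], [2,9], [3,4], [3,6], [3,7], [4,7], [5,7], [5,8], [6,8], [8,9]
  2-simplices (8): [1,2,3], [1,2,7], [1,3,4], [1,3,6], [1,3,7], [1,4,7], [2,3,7], [3,4,7]
  3-simplices (2): [1,2,3,7], [1,3,4,7]

so the chain groups are C_0 ≅ Z^10, C_1 ≅ Z^18, C_2 ≅ Z^8, C_3 ≅ Z^2.

The boundary map ∂_1: C_1 → C_0 maps an edge to its endpoints' difference, ∂[p,q] = q − p. For instance
  ∂[0,2] = [2] − [0].
The resulting 10×18 matrix has rank 9, and its Smith normal form has invariant factors (1,1,1,1,1,1,1,1,1).

Boundary ∂_2: C_2 → C_1 acts by ∂[p,q,r] = [q,r] − [p,r] + [p,q]. For instance
  ∂[2,3,7] = [3,7] − [2,7] + [2,3],
  ∂[3,4,7] = [4,7] − [3,7] + [3,4].
The resulting 18×8 matrix has rank 6, and its Smith normal form has invariant factors (1,1,1,1,1,1).

∂_3: C_3 → C_2 sends each 3-simplex σ to the alternating sum Σ_i (−1)^i (σ with its i-th vertex removed). For instance
  ∂[1,3,4,7] = [3,4,7] − [1,4,7] + [1,3,7] − [1,3,4],
  ∂[1,2,3,7] = [2,3,7] − [1,3,7] + [1,2,7] − [1,2,3].
The resulting 8×2 matrix has rank 2, and its Smith normal form has invariant factors (1,1).

Reading off H_k = ker ∂_k / im ∂_{k+1}:

  H_0: rank C_0 − rank ∂_1 = 10 − 9 = 1, and the invariant factors of ∂_1 are all 1, so H_0 = Z.
  H_1: rank ker ∂_1 − rank ∂_2 = (18 − 9) − 6 = 3, and the invariant factors of ∂_2 are all 1, so H_1 = Z^3.
  H_2: rank ker ∂_2 − rank ∂_3 = (8 − 6) − 2 = 0, and the invariant factors of ∂_3 are all 1, so H_2 = 0.
  H_3: rank ker ∂_3 − rank ∂_4 = (2 − 2) − 0 = 0, and there is no ∂_4, so H_3 = 0.

As a check, the Euler characteristic is 10 − 18 + 8 − 2 = -2, which agrees with 1 − 3 + 0 − 0 = -2.

H_0 = Z,  H_1 = Z^3,  H_2 = 0,  H_3 = 0.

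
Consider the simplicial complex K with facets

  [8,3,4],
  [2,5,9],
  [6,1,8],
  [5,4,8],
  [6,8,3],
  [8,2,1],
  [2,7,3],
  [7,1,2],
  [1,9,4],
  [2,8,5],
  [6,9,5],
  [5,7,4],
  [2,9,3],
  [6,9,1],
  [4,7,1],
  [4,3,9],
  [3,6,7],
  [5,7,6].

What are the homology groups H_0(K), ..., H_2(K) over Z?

Take the total order 1 < 2 < 3 < 4 < 5 < 6 < 7 < 8 < 9 on the vertex set. Then K (dimension 2) consists of the simplices:

  0-simplices (9): [1], [2], [3], [4], [5], [6], [7], [8], [9]
  1-simplices (27): (27 of them)
  2-simplices (18): [1,2,7], [1,2,8], [1,4,7], [1,4,9], [1,6,8], [1,6,9], [2,3,7], [2,3,9], [2,5,8], [2,5,9], [3,4,8], [3,4,9], [3,6,7], [3,6,8], [4,5,7], [4,5,8], [5,6,7], [5,6,9]

Hence C_0 ≅ Z^9, C_1 ≅ Z^27, C_2 ≅ Z^18.

∂_1: C_1 → C_0 is given by ∂[p,q] = [q] − [p]. For instance
  ∂[2,3] = [3] − [2].
This gives a 9×27 integer matrix of rank 8; reducing to Smith normal form yields diagonal entries (1,1,1,1,1,1,1,1).

Boundary ∂_2: C_2 → C_1 acts by ∂[p,q,r] = [q,r] − [p,r] + [p,q]. For instance
  ∂[1,4,7] = [4,7] − [1,7] + [1,4],
  ∂[1,6,8] = [6,8] − [1,8] + [1,6].
As a 27×18 matrix over Z this has rank 17, with invariant factors (1,1,1,1,1,1,1,1,1,1,1,1,1,1,1,1,1).

Now H_k = ker ∂_k / im ∂_{k+1}, so:

  H_0: rank C_0 − rank ∂_1 = 9 − 8 = 1, and the invariant factors of ∂_1 are all 1, so H_0 ≅ Z.
  H_1: rank ker ∂_1 − rank ∂_2 = (27 − 8) − 17 = 2, and the invariant factors of ∂_2 are all 1, so H_1 ≅ Z^2.
  H_2: rank ker ∂_2 − rank ∂_3 = (18 − 17) − 0 = 1, and there is no ∂_3, so H_2 ≅ Z.

As a check, the Euler characteristic is 9 − 27 + 18 = 0, which agrees with 1 − 2 + 1 = 0.

H_0 ≅ Z,  H_1 ≅ Z^2,  H_2 ≅ Z.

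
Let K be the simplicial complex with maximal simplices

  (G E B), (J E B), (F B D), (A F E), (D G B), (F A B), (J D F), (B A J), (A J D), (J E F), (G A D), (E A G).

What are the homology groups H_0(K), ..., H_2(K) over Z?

Order the vertices as A < B < D < E < F < G < J. Listing each simplex with vertices in this order, K has dimension 2 with simplices:

  0-simplices (7): A, B, D, E, F, G, J
  1-simplices (18): AB, AD, AE, AF, AG, AJ, BD, BE, BF, BG, BJ, DF, DG, DJ, EF, EG, EJ, FJ
  2-simplices (12): ABF, ABJ, ADG, ADJ, AEF, AEG, BDF, BDG, BEG, BEJ, DFJ, EFJ

Hence C_0 ≅ Z^7, C_1 ≅ Z^18, C_2 ≅ Z^12.

∂_1: C_1 → C_0 sends each edge [p,q] (with p < q) to q − p. For instance
  ∂EG = G − E.
The 7×18 boundary matrix has rank 6 and Smith normal form diag(1,1,1,1,1,1).

The boundary map ∂_2: C_2 → C_1 acts by ∂[p,q,r] = [q,r] − [p,r] + [p,q]. For instance
  ∂BDG = DG − BG + BD,
  ∂AEG = EG − AG + AE.
This gives a 18×12 integer matrix of rank 12; reducing to Smith normal form yields diagonal entries (1,1,1,1,1,1,1,1,1,1,1,2).

Computing H_k = (kernel of ∂_k) / (image of ∂_{k+1}):

  H_0: rank C_0 − rank ∂_1 = 7 − 6 = 1, and the invariant factors of ∂_1 are all 1, so H_0 ≅ Z.
  H_1: rank ker ∂_1 − rank ∂_2 = (18 − 6) − 12 = 0, and ∂_2 has invariant factor 2 > 1, so H_1 ≅ Z/2.
  H_2: rank ker ∂_2 − rank ∂_3 = (12 − 12) − 0 = 0, and there is no ∂_3, so H_2 ≅ 0.

H_0 = Z,  H_1 = Z/2,  H_2 = 0.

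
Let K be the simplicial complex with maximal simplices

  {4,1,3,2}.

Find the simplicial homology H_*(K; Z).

Fix the vertex order 1 < 2 < 3 < 4 and write every simplex with vertices in increasing order. Then dim K = 3 and the simplices of K are:

  0-simplices (4): [1], [2], [3], [4]
  1-simplices (6): [1,2], [1,3], [1,4], [2,3], [2,4], [3,4]
  2-simplices (4): [1,2,3], [1,2,4], [1,3,4], [2,3,4]
  3-simplices (1): [1,2,3,4]

Hence C_0 ≅ Z^4, C_1 ≅ Z^6, C_2 ≅ Z^4, C_3 ≅ Z^1.

The boundary map ∂_1: C_1 → C_0 sends each edge [p,q] (with p < q) to q − p. For instance
  ∂[1,3] = [3] − [1].
The resulting 4×6 matrix has rank 3, and its Smith normal form has invariant factors (1,1,1).

∂_2: C_2 → C_1 maps a triangle to the signed sum of its edges. For instance
  ∂[1,2,3] = [2,3] − [1,3] + [1,2],
  ∂[1,2,4] = [2,4] − [1,4] + [1,2].
As a 6×4 matrix over Z this has rank 3, with invariant factors (1,1,1).

∂_3: C_3 → C_2 sends each 3-simplex σ to the alternating sum Σ_i (−1)^i (σ with its i-th vertex removed). For instance
  ∂[1,2,3,4] = [2,3,4] − [1,3,4] + [1,2,4] − [1,2,3].
The 4×1 boundary matrix has rank 1 and Smith normal form diag(1).

Reading off H_k = ker ∂_k / im ∂_{k+1}:

  H_0: rank C_0 − rank ∂_1 = 4 − 3 = 1, and the invariant factors of ∂_1 are all 1, so H_0 ≅ Z.
  H_1: rank ker ∂_1 − rank ∂_2 = (6 − 3) − 3 = 0, and the invariant factors of ∂_2 are all 1, so H_1 ≅ 0.
  H_2: rank ker ∂_2 − rank ∂_3 = (4 − 3) − 1 = 0, and the invariant factors of ∂_3 are all 1, so H_2 ≅ 0.
  H_3: rank ker ∂_3 − rank ∂_4 = (1 − 1) − 0 = 0, and there is no ∂_4, so H_3 ≅ 0.

(K is a triangulation of the 3-simplex.)

H_0 = Z,  H_1 = 0,  H_2 = 0,  H_3 = 0.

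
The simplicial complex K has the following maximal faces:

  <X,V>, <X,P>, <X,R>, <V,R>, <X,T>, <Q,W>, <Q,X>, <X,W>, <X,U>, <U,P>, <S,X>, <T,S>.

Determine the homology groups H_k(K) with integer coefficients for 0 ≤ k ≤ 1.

K has 9 vertices, 12 edges.
rank ∂_0 = 0, rank ∂_1 = 8 ⇒ b_0 = 9 − 0 − 8 = 1; all invariant factors of ∂_1 are 1 so no torsion. So H_0 ≅ Z.
rank ∂_1 = 8, rank ∂_2 = 0 ⇒ b_1 = 12 − 8 − 0 = 4. So H_1 ≅ Z^4.

H_0 ≅ Z,  H_1 ≅ Z^4.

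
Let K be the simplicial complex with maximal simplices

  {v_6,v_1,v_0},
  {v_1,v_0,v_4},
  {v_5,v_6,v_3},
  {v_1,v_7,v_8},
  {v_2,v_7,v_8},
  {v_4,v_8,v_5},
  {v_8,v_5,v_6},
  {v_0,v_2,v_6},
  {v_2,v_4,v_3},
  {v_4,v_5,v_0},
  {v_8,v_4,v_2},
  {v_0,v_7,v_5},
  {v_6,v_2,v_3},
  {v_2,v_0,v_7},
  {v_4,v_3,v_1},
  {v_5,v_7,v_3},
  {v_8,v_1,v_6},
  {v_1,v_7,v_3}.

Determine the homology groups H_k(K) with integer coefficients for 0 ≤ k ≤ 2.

We work with the vertex ordering v_0 < v_1 < v_2 < v_3 < v_4 < v_5 < v_6 < v_7 < v_8. The simplices of K, each written with vertices in increasing order, are:

  0-simplices (9): [v_0], [v_1], [v_2], [v_3], [v_4], [v_5], [v_6], [v_7], [v_8]
  1-simplices (27): (27 of them)
  2-simplices (18): (18 of them)

giving chain groups C_0 ≅ Z^9, C_1 ≅ Z^27, C_2 ≅ Z^18.

∂_1: C_1 → C_0 is given by ∂[p,q] = [q] − [p]. For instance
  ∂[v_4,v_8] = [v_8] − [v_4].
The resulting 9×27 matrix has rank 8, and its Smith normal form has invariant factors (1,1,1,1,1,1,1,1).

The boundary map ∂_2: C_2 → C_1 maps a triangle to the signed sum of its edges. For instance
  ∂[v_1,v_6,v_8] = [v_6,v_8] − [v_1,v_8] + [v_1,v_6],
  ∂[v_1,v_3,v_7] = [v_3,v_7] − [v_1,v_7] + [v_1,v_3].
The 27×18 boundary matrix has rank 17 and Smith normal form diag(1,1,1,1,1,1,1,1,1,1,1,1,1,1,1,1,1).

Now H_k = ker ∂_k / im ∂_{k+1}, so:

  H_0: rank C_0 − rank ∂_1 = 9 − 8 = 1, and the invariant factors of ∂_1 are all 1, so H_0 ≅ Z.
  H_1: rank ker ∂_1 − rank ∂_2 = (27 − 8) − 17 = 2, and the invariant factors of ∂_2 are all 1, so H_1 ≅ Z^2.
  H_2: rank ker ∂_2 − rank ∂_3 = (18 − 17) − 0 = 1, and there is no ∂_3, so H_2 ≅ Z.

H_0 = Z,  H_1 = Z^2,  H_2 = Z.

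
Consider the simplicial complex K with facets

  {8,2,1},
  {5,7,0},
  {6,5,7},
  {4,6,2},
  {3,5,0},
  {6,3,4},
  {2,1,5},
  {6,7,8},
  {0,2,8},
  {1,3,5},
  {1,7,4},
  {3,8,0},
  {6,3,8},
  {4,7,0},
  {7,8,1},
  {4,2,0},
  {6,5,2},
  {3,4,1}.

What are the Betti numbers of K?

b_0 = 1, b_1 = 2, b_2 = 1.

We work with the vertex ordering 0 < 1 < 2 < 3 < 4 < 5 < 6 < 7 < 8. The simplices of K, each written with vertices in increasing order, are:

  0-simplices (9): [0], [1], [2], [3], [4], [5], [6], [7], [8]
  1-simplices (27): (27 of them)
  2-simplices (18): [0,2,4], [0,2,8], [0,3,5], [0,3,8], [0,4,7], [0,5,7], [1,2,5], [1,2,8], [1,3,4], [1,3,5], [1,4,7], [1,7,8], [2,4,6], [2,5,6], [3,4,6], [3,6,8], [5,6,7], [6,7,8]

giving chain groups C_0 ≅ Z^9, C_1 ≅ Z^27, C_2 ≅ Z^18.

The boundary map ∂_1: C_1 → C_0 maps an edge to its endpoints' difference, ∂[p,q] = q − p. For instance
  ∂[3,4] = [4] − [3].
The resulting 9×27 matrix has rank 8, and its Smith normal form has invariant factors (1,1,1,1,1,1,1,1).

∂_2: C_2 → C_1 sends each 2-simplex [p,q,r] to [q,r] − [p,r] + [p,q]. For instance
  ∂[3,6,8] = [6,8] − [3,8] + [3,6],
  ∂[1,4,7] = [4,7] − [1,7] + [1,4].
The 27×18 boundary matrix has rank 17 and Smith normal form diag(1,1,1,1,1,1,1,1,1,1,1,1,1,1,1,1,1).

Computing H_k = (kernel of ∂_k) / (image of ∂_{k+1}):

  H_0: rank C_0 − rank ∂_1 = 9 − 8 = 1, and the invariant factors of ∂_1 are all 1, so H_0 ≅ Z.
  H_1: rank ker ∂_1 − rank ∂_2 = (27 − 8) − 17 = 2, and the invariant factors of ∂_2 are all 1, so H_1 ≅ Z^2.
  H_2: rank ker ∂_2 − rank ∂_3 = (18 − 17) − 0 = 1, and there is no ∂_3, so H_2 ≅ Z.

As a check, the Euler characteristic is 9 − 27 + 18 = 0, which agrees with 1 − 2 + 1 = 0.

Hence the Betti numbers are b_0 = 1, b_1 = 2, b_2 = 1.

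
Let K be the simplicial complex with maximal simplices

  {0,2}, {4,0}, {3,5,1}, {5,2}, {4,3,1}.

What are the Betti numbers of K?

b_0 = 1, b_1 = 1, b_2 = 0.

K has 6 vertices, 8 edges, 2 triangles.
rank ∂_0 = 0, rank ∂_1 = 5 ⇒ b_0 = 6 − 0 − 5 = 1; all invariant factors of ∂_1 are 1 so no torsion. So H_0 = Z.
rank ∂_1 = 5, rank ∂_2 = 2 ⇒ b_1 = 8 − 5 − 2 = 1; all invariant factors of ∂_2 are 1 so no torsion. So H_1 = Z.
rank ∂_2 = 2, rank ∂_3 = 0 ⇒ b_2 = 2 − 2 − 0 = 0. So H_2 = 0.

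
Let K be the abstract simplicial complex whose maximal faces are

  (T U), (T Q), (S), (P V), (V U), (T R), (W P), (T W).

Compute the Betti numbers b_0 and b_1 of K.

b_0 = 2, b_1 = 1.

Take the total order P < Q < R < S < T < U < V < W on the vertex set. Then K (dimension 1) consists of the simplices:

  0-simplices (8): P, Q, R, S, T, U, V, W
  1-simplices (7): PV, PW, QT, RT, TU, TW, UV

Hence C_0 ≅ Z^8, C_1 ≅ Z^7.

Boundary ∂_1: C_1 → C_0 is given by ∂[p,q] = [q] − [p]. For instance
  ∂PV = V − P.
The resulting 8×7 matrix has rank 6, and its Smith normal form has invariant factors (1,1,1,1,1,1).

Now H_k = ker ∂_k / im ∂_{k+1}, so:

  H_0: rank C_0 − rank ∂_1 = 8 − 6 = 2, and the invariant factors of ∂_1 are all 1, so H_0 ≅ Z^2.
  H_1: rank ker ∂_1 − rank ∂_2 = (7 − 6) − 0 = 1, and there is no ∂_2, so H_1 ≅ Z.

As a check, the Euler characteristic is 8 − 7 = 1, which agrees with 2 − 1 = 1.

Hence the Betti numbers are b_0 = 2, b_1 = 1.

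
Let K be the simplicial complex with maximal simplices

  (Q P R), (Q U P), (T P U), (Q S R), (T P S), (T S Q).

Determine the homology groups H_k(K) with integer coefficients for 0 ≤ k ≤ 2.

Order the vertices as P < Q < R < S < T < U. Listing each simplex with vertices in this order, K has dimension 2 with simplices:

  0-simplices (6): P, Q, R, S, T, U
  1-simplices (12): PQ, PR, PS, PT, PU, QR, QS, QT, QU, RS, ST, TU
  2-simplices (6): PQR, PQU, PST, PTU, QRS, QST

so the chain groups are C_0 ≅ Z^6, C_1 ≅ Z^12, C_2 ≅ Z^6.

∂_1: C_1 → C_0 is given by ∂[p,q] = [q] − [p]. For instance
  ∂TU = U − T.
As a 6×12 matrix over Z this has rank 5, with invariant factors (1,1,1,1,1).

∂_2: C_2 → C_1 maps a triangle to the signed sum of its edges. For instance
  ∂QRS = RS − QS + QR,
  ∂PST = ST − PT + PS.
The 12×6 boundary matrix has rank 6 and Smith normal form diag(1,1,1,1,1,1).

Reading off H_k = ker ∂_k / im ∂_{k+1}:

  H_0: rank C_0 − rank ∂_1 = 6 − 5 = 1, and the invariant factors of ∂_1 are all 1, so H_0 ≅ Z.
  H_1: rank ker ∂_1 − rank ∂_2 = (12 − 5) − 6 = 1, and the invariant factors of ∂_2 are all 1, so H_1 ≅ Z.
  H_2: rank ker ∂_2 − rank ∂_3 = (6 − 6) − 0 = 0, and there is no ∂_3, so H_2 ≅ 0.

As a check, the Euler characteristic is 6 − 12 + 6 = 0, which agrees with 1 − 1 + 0 = 0.

H_0 = Z,  H_1 = Z,  H_2 = 0.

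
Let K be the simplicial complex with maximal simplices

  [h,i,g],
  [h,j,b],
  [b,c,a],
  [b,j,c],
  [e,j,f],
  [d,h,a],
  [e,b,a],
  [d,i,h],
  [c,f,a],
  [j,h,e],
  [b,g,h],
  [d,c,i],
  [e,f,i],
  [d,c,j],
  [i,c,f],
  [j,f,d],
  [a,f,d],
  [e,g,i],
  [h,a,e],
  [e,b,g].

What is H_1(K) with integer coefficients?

Fix the vertex order a < b < c < d < e < f < g < h < i < j and write every simplex with vertices in increasing order. Then dim K = 2 and the simplices of K are:

  0-simplices (10): a, b, c, d, e, f, g, h, i, j
  1-simplices (30): ab, ac, ad, ae, af, ah, bc, be, bg, bh, bj, cd, cf, ci, cj, df, dh, di, dj, ef, eg, eh, ei, ej, fi, fj, gh, gi, hi, hj
  2-simplices (20): abc, abe, acf, adf, adh, aeh, bcj, beg, bgh, bhj, cdi, cdj, cfi, dfj, dhi, efi, efj, egi, ehj, ghi

Hence C_0 ≅ Z^10, C_1 ≅ Z^30, C_2 ≅ Z^20.

The boundary map ∂_1: C_1 → C_0 sends each edge [p,q] (with p < q) to q − p. For instance
  ∂dh = h − d.
As a 10×30 matrix over Z this has rank 9, with invariant factors (1,1,1,1,1,1,1,1,1).

∂_2: C_2 → C_1 maps a triangle to the signed sum of its edges. For instance
  ∂cdi = di − ci + cd,
  ∂efi = fi − ei + ef.
The 30×20 boundary matrix has rank 20 and Smith normal form diag(1,1,1,1,1,1,1,1,1,1,1,1,1,1,1,1,1,1,1,2).

Computing H_k = (kernel of ∂_k) / (image of ∂_{k+1}):

  H_1: rank ker ∂_1 − rank ∂_2 = (30 − 9) − 20 = 1, and ∂_2 has invariant factor 2 > 1, so H_1 = Z ⊕ Z/2Z.

H_1 ≅ Z ⊕ Z/2Z.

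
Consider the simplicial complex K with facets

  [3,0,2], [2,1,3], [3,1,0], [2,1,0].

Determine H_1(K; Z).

Take the total order 0 < 1 < 2 < 3 on the vertex set. Then K (dimension 2) consists of the simplices:

  0-simplices (4): [0], [1], [2], [3]
  1-simplices (6): [0,1], [0,2], [0,3], [1,2], [1,3], [2,3]
  2-simplices (4): [0,1,2], [0,1,3], [0,2,3], [1,2,3]

Hence C_0 ≅ Z^4, C_1 ≅ Z^6, C_2 ≅ Z^4.

Boundary ∂_1: C_1 → C_0 is given by ∂[p,q] = [q] − [p]. For instance
  ∂[2,3] = [3] − [2].
The resulting 4×6 matrix has rank 3, and its Smith normal form has invariant factors (1,1,1).

Boundary ∂_2: C_2 → C_1 acts by ∂[p,q,r] = [q,r] − [p,r] + [p,q]. For instance
  ∂[1,2,3] = [2,3] − [1,3] + [1,2],
  ∂[0,1,3] = [1,3] − [0,3] + [0,1].
The resulting 6×4 matrix has rank 3, and its Smith normal form has invariant factors (1,1,1).

From H_k ≅ ker(∂_k) / im(∂_{k+1}) we obtain:

  H_1: rank ker ∂_1 − rank ∂_2 = (6 − 3) − 3 = 0, and the invariant factors of ∂_2 are all 1, so H_1 ≅ 0.

H_1 = 0.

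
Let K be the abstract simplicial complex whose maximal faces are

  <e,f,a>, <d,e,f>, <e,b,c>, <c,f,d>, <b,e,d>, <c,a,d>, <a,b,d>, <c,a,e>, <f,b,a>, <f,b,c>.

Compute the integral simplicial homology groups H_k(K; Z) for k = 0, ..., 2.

H_0 = Z,  H_1 = Z/2,  H_2 = 0.

We work with the vertex ordering a < b < c < d < e < f. The simplices of K, each written with vertices in increasing order, are:

  0-simplices (6): a, b, c, d, e, f
  1-simplices (15): ab, ac, ad, ae, af, bc, bd, be, bf, cd, ce, cf, de, df, ef
  2-simplices (10): abd, abf, acd, ace, aef, bce, bcf, bde, cdf, def

Hence C_0 ≅ Z^6, C_1 ≅ Z^15, C_2 ≅ Z^10.

Boundary ∂_1: C_1 → C_0 is given by ∂[p,q] = [q] − [p].
This gives a 6×15 integer matrix of rank 5; reducing to Smith normal form yields diagonal entries (1,1,1,1,1).

∂_2: C_2 → C_1 acts by ∂[p,q,r] = [q,r] − [p,r] + [p,q]. For instance
  ∂cdf = df − cf + cd,
  ∂abf = bf − af + ab.
This gives a 15×10 integer matrix of rank 10; reducing to Smith normal form yields diagonal entries (1,1,1,1,1,1,1,1,1,2).

From H_k ≅ ker(∂_k) / im(∂_{k+1}) we obtain:

  H_0: rank C_0 − rank ∂_1 = 6 − 5 = 1, and the invariant factors of ∂_1 are all 1, so H_0 = Z.
  H_1: rank ker ∂_1 − rank ∂_2 = (15 − 5) − 10 = 0, and ∂_2 has invariant factor 2 > 1, so H_1 = Z/2.
  H_2: rank ker ∂_2 − rank ∂_3 = (10 − 10) − 0 = 0, and there is no ∂_3, so H_2 = 0.

As a check, the Euler characteristic is 6 − 15 + 10 = 1, which agrees with 1 − 0 + 0 = 1.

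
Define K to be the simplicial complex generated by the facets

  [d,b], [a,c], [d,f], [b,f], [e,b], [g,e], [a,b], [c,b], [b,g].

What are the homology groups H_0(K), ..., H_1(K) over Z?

H_0 = Z,  H_1 = Z^3.

Fix the vertex order a < b < c < d < e < f < g and write every simplex with vertices in increasing order. Then dim K = 1 and the simplices of K are:

  0-simplices (7): a, b, c, d, e, f, g
  1-simplices (9): ab, ac, bc, bd, be, bf, bg, df, eg

so the chain groups are C_0 ≅ Z^7, C_1 ≅ Z^9.

The boundary map ∂_1: C_1 → C_0 maps an edge to its endpoints' difference, ∂[p,q] = q − p.
The resulting 7×9 matrix has rank 6, and its Smith normal form has invariant factors (1,1,1,1,1,1).

Computing H_k = (kernel of ∂_k) / (image of ∂_{k+1}):

  H_0: rank C_0 − rank ∂_1 = 7 − 6 = 1, and the invariant factors of ∂_1 are all 1, so H_0 = Z.
  H_1: rank ker ∂_1 − rank ∂_2 = (9 − 6) − 0 = 3, and there is no ∂_2, so H_1 = Z^3.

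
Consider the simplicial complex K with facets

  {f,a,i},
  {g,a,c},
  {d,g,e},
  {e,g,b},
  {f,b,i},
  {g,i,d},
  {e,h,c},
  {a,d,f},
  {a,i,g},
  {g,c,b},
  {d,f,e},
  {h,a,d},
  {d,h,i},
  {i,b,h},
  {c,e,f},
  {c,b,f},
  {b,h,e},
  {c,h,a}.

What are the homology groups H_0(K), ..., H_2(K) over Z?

We work with the vertex ordering a < b < c < d < e < f < g < h < i. The simplices of K, each written with vertices in increasing order, are:

  0-simplices (9): a, b, c, d, e, f, g, h, i
  1-simplices (27): ac, ad, af, ag, ah, ai, bc, be, bf, bg, bh, bi, ce, cf, cg, ch, de, df, dg, dh, di, ef, eg, eh, fi, gi, hi
  2-simplices (18): acg, ach, adf, adh, afi, agi, bcf, bcg, beg, beh, bfi, bhi, cef, ceh, def, deg, dgi, dhi

so the chain groups are C_0 ≅ Z^9, C_1 ≅ Z^27, C_2 ≅ Z^18.

Boundary ∂_1: C_1 → C_0 maps an edge to its endpoints' difference, ∂[p,q] = q − p. For instance
  ∂be = e − b.
As a 9×27 matrix over Z this has rank 8, with invariant factors (1,1,1,1,1,1,1,1).

Boundary ∂_2: C_2 → C_1 sends each 2-simplex [p,q,r] to [q,r] − [p,r] + [p,q]. For instance
  ∂beh = eh − bh + be,
  ∂def = ef − df + de.
As a 27×18 matrix over Z this has rank 18, with invariant factors (1,1,1,1,1,1,1,1,1,1,1,1,1,1,1,1,1,2).

Computing H_k = (kernel of ∂_k) / (image of ∂_{k+1}):

  H_0: rank C_0 − rank ∂_1 = 9 − 8 = 1, and the invariant factors of ∂_1 are all 1, so H_0 = Z.
  H_1: rank ker ∂_1 − rank ∂_2 = (27 − 8) − 18 = 1, and ∂_2 has invariant factor 2 > 1, so H_1 = Z ⊕ Z/2.
  H_2: rank ker ∂_2 − rank ∂_3 = (18 − 18) − 0 = 0, and there is no ∂_3, so H_2 = 0.

H_0 ≅ Z,  H_1 ≅ Z ⊕ Z/2,  H_2 = 0.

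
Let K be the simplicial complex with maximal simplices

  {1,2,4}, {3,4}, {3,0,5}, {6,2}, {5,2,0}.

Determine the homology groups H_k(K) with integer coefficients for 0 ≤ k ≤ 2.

H_0 ≅ Z,  H_1 ≅ Z,  H_2 = 0.

K has 7 vertices, 10 edges, 3 triangles.
rank ∂_0 = 0, rank ∂_1 = 6 ⇒ b_0 = 7 − 0 − 6 = 1; all invariant factors of ∂_1 are 1 so no torsion. So H_0 = Z.
rank ∂_1 = 6, rank ∂_2 = 3 ⇒ b_1 = 10 − 6 − 3 = 1; all invariant factors of ∂_2 are 1 so no torsion. So H_1 = Z.
rank ∂_2 = 3, rank ∂_3 = 0 ⇒ b_2 = 3 − 3 − 0 = 0. So H_2 = 0.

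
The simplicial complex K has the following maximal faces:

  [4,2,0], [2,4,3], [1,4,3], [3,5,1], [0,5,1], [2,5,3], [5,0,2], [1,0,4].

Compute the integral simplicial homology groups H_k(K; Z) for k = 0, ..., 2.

H_0 = Z,  H_1 = 0,  H_2 = Z.

Order the vertices as 0 < 1 < 2 < 3 < 4 < 5. Listing each simplex with vertices in this order, K has dimension 2 with simplices:

  0-simplices (6): [0], [1], [2], [3], [4], [5]
  1-simplices (12): [0,1], [0,2], [0,4], [0,5], [1,3], [1,4], [1,5], [2,3], [2,4], [2,5], [3,4], [3,5]
  2-simplices (8): [0,1,4], [0,1,5], [0,2,4], [0,2,5], [1,3,4], [1,3,5], [2,3,4], [2,3,5]

so the chain groups are C_0 ≅ Z^6, C_1 ≅ Z^12, C_2 ≅ Z^8.

The boundary map ∂_1: C_1 → C_0 is given by ∂[p,q] = [q] − [p].
As a 6×12 matrix over Z this has rank 5, with invariant factors (1,1,1,1,1).

The boundary map ∂_2: C_2 → C_1 acts by ∂[p,q,r] = [q,r] − [p,r] + [p,q]. For instance
  ∂[1,3,4] = [3,4] − [1,4] + [1,3],
  ∂[0,2,4] = [2,4] − [0,4] + [0,2].
This gives a 12×8 integer matrix of rank 7; reducing to Smith normal form yields diagonal entries (1,1,1,1,1,1,1).

From H_k ≅ ker(∂_k) / im(∂_{k+1}) we obtain:

  H_0: rank C_0 − rank ∂_1 = 6 − 5 = 1, and the invariant factors of ∂_1 are all 1, so H_0 = Z.
  H_1: rank ker ∂_1 − rank ∂_2 = (12 − 5) − 7 = 0, and the invariant factors of ∂_2 are all 1, so H_1 = 0.
  H_2: rank ker ∂_2 − rank ∂_3 = (8 − 7) − 0 = 1, and there is no ∂_3, so H_2 = Z.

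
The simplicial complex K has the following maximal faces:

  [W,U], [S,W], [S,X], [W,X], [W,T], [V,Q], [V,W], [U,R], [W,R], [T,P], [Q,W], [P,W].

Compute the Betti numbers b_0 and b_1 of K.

b_0 = 1, b_1 = 4.

Fix the vertex order P < Q < R < S < T < U < V < W < X and write every simplex with vertices in increasing order. Then dim K = 1 and the simplices of K are:

  0-simplices (9): P, Q, R, S, T, U, V, W, X
  1-simplices (12): PT, PW, QV, QW, RU, RW, SW, SX, TW, UW, VW, WX

so the chain groups are C_0 ≅ Z^9, C_1 ≅ Z^12.

∂_1: C_1 → C_0 is given by ∂[p,q] = [q] − [p]. For instance
  ∂VW = W − V.
This gives a 9×12 integer matrix of rank 8; reducing to Smith normal form yields diagonal entries (1,1,1,1,1,1,1,1).

Now H_k = ker ∂_k / im ∂_{k+1}, so:

  H_0: rank C_0 − rank ∂_1 = 9 − 8 = 1, and the invariant factors of ∂_1 are all 1, so H_0 = Z.
  H_1: rank ker ∂_1 − rank ∂_2 = (12 − 8) − 0 = 4, and there is no ∂_2, so H_1 = Z^4.

As a check, the Euler characteristic is 9 − 12 = -3, which agrees with 1 − 4 = -3.

Hence the Betti numbers are b_0 = 1, b_1 = 4.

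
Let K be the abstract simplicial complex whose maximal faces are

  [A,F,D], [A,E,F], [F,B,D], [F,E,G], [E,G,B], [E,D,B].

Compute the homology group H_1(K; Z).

We work with the vertex ordering A < B < D < E < F < G. The simplices of K, each written with vertices in increasing order, are:

  0-simplices (6): A, B, D, E, F, G
  1-simplices (12): AD, AE, AF, BD, BE, BF, BG, DE, DF, EF, EG, FG
  2-simplices (6): ADF, AEF, BDE, BDF, BEG, EFG

so the chain groups are C_0 ≅ Z^6, C_1 ≅ Z^12, C_2 ≅ Z^6.

∂_1: C_1 → C_0 is given by ∂[p,q] = [q] − [p]. For instance
  ∂EG = G − E.
The 6×12 boundary matrix has rank 5 and Smith normal form diag(1,1,1,1,1).

The boundary map ∂_2: C_2 → C_1 sends each 2-simplex [p,q,r] to [q,r] − [p,r] + [p,q]. For instance
  ∂ADF = DF − AF + AD,
  ∂EFG = FG − EG + EF.
As a 12×6 matrix over Z this has rank 6, with invariant factors (1,1,1,1,1,1).

From H_k ≅ ker(∂_k) / im(∂_{k+1}) we obtain:

  H_1: rank ker ∂_1 − rank ∂_2 = (12 − 5) − 6 = 1, and the invariant factors of ∂_2 are all 1, so H_1 ≅ Z.

H_1 = Z.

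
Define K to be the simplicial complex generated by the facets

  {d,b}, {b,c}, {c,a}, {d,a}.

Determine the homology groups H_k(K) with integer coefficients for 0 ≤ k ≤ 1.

H_0 = Z,  H_1 = Z.

We work with the vertex ordering a < b < c < d. The simplices of K, each written with vertices in increasing order, are:

  0-simplices (4): a, b, c, d
  1-simplices (4): ac, ad, bc, bd

Hence C_0 ≅ Z^4, C_1 ≅ Z^4.

Boundary ∂_1: C_1 → C_0 maps an edge to its endpoints' difference, ∂[p,q] = q − p. For instance
  ∂ac = c − a.
The 4×4 boundary matrix has rank 3 and Smith normal form diag(1,1,1).

From H_k ≅ ker(∂_k) / im(∂_{k+1}) we obtain:

  H_0: rank C_0 − rank ∂_1 = 4 − 3 = 1, and the invariant factors of ∂_1 are all 1, so H_0 = Z.
  H_1: rank ker ∂_1 − rank ∂_2 = (4 − 3) − 0 = 1, and there is no ∂_2, so H_1 = Z.

As a check, the Euler characteristic is 4 − 4 = 0, which agrees with 1 − 1 = 0.
(K is a triangulation of the circle S^1.)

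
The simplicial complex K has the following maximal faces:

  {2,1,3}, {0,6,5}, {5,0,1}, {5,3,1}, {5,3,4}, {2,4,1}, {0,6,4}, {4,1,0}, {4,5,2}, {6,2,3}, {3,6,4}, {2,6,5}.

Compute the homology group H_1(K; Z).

H_1 ≅ Z/2.

Take the total order 0 < 1 < 2 < 3 < 4 < 5 < 6 on the vertex set. Then K (dimension 2) consists of the simplices:

  0-simplices (7): [0], [1], [2], [3], [4], [5], [6]
  1-simplices (18): [0,1], [0,4], [0,5], [0,6], [1,2], [1,3], [1,4], [1,5], [2,3], [2,4], [2,5], [2,6], [3,4], [3,5], [3,6], [4,5], [4,6], [5,6]
  2-simplices (12): [0,1,4], [0,1,5], [0,4,6], [0,5,6], [1,2,3], [1,2,4], [1,3,5], [2,3,6], [2,4,5], [2,5,6], [3,4,5], [3,4,6]

Hence C_0 ≅ Z^7, C_1 ≅ Z^18, C_2 ≅ Z^12.

The boundary map ∂_1: C_1 → C_0 maps an edge to its endpoints' difference, ∂[p,q] = q − p.
As a 7×18 matrix over Z this has rank 6, with invariant factors (1,1,1,1,1,1).

Boundary ∂_2: C_2 → C_1 sends each 2-simplex [p,q,r] to [q,r] − [p,r] + [p,q]. For instance
  ∂[1,2,4] = [2,4] − [1,4] + [1,2],
  ∂[2,4,5] = [4,5] − [2,5] + [2,4].
As a 18×12 matrix over Z this has rank 12, with invariant factors (1,1,1,1,1,1,1,1,1,1,1,2).

Computing H_k = (kernel of ∂_k) / (image of ∂_{k+1}):

  H_1: rank ker ∂_1 − rank ∂_2 = (18 − 6) − 12 = 0, and ∂_2 has invariant factor 2 > 1, so H_1 = Z/2.

(K is a triangulation of the real projective plane RP^2.)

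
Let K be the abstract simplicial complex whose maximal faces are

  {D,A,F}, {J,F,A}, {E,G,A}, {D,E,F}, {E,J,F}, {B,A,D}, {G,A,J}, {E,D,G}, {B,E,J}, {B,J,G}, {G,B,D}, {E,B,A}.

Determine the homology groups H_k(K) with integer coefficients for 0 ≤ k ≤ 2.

H_0 = Z,  H_1 = Z/2,  H_2 = 0.

Fix the vertex order A < B < D < E < F < G < J and write every simplex with vertices in increasing order. Then dim K = 2 and the simplices of K are:

  0-simplices (7): A, B, D, E, F, G, J
  1-simplices (18): AB, AD, AE, AF, AG, AJ, BD, BE, BG, BJ, DE, DF, DG, EF, EG, EJ, FJ, GJ
  2-simplices (12): ABD, ABE, ADF, AEG, AFJ, AGJ, BDG, BEJ, BGJ, DEF, DEG, EFJ

giving chain groups C_0 ≅ Z^7, C_1 ≅ Z^18, C_2 ≅ Z^12.

Boundary ∂_1: C_1 → C_0 maps an edge to its endpoints' difference, ∂[p,q] = q − p.
The 7×18 boundary matrix has rank 6 and Smith normal form diag(1,1,1,1,1,1).

∂_2: C_2 → C_1 acts by ∂[p,q,r] = [q,r] − [p,r] + [p,q]. For instance
  ∂AEG = EG − AG + AE,
  ∂BDG = DG − BG + BD.
As a 18×12 matrix over Z this has rank 12, with invariant factors (1,1,1,1,1,1,1,1,1,1,1,2).

Reading off H_k = ker ∂_k / im ∂_{k+1}:

  H_0: rank C_0 − rank ∂_1 = 7 − 6 = 1, and the invariant factors of ∂_1 are all 1, so H_0 = Z.
  H_1: rank ker ∂_1 − rank ∂_2 = (18 − 6) − 12 = 0, and ∂_2 has invariant factor 2 > 1, so H_1 = Z/2.
  H_2: rank ker ∂_2 − rank ∂_3 = (12 − 12) − 0 = 0, and there is no ∂_3, so H_2 = 0.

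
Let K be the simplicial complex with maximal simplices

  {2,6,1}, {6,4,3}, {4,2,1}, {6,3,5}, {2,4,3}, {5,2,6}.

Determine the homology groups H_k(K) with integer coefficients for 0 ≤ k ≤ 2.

H_0 ≅ Z,  H_1 ≅ Z,  H_2 = 0.

We work with the vertex ordering 1 < 2 < 3 < 4 < 5 < 6. The simplices of K, each written with vertices in increasing order, are:

  0-simplices (6): [1], [2], [3], [4], [5], [6]
  1-simplices (12): [1,2], [1,4], [1,6], [2,3], [2,4], [2,5], [2,6], [3,4], [3,5], [3,6], [4,6], [5,6]
  2-simplices (6): [1,2,4], [1,2,6], [2,3,4], [2,5,6], [3,4,6], [3,5,6]

Hence C_0 ≅ Z^6, C_1 ≅ Z^12, C_2 ≅ Z^6.

Boundary ∂_1: C_1 → C_0 maps an edge to its endpoints' difference, ∂[p,q] = q − p. For instance
  ∂[2,3] = [3] − [2].
As a 6×12 matrix over Z this has rank 5, with invariant factors (1,1,1,1,1).

Boundary ∂_2: C_2 → C_1 sends each 2-simplex [p,q,r] to [q,r] − [p,r] + [p,q]. For instance
  ∂[2,3,4] = [3,4] − [2,4] + [2,3],
  ∂[1,2,6] = [2,6] − [1,6] + [1,2].
This gives a 12×6 integer matrix of rank 6; reducing to Smith normal form yields diagonal entries (1,1,1,1,1,1).

From H_k ≅ ker(∂_k) / im(∂_{k+1}) we obtain:

  H_0: rank C_0 − rank ∂_1 = 6 − 5 = 1, and the invariant factors of ∂_1 are all 1, so H_0 ≅ Z.
  H_1: rank ker ∂_1 − rank ∂_2 = (12 − 5) − 6 = 1, and the invariant factors of ∂_2 are all 1, so H_1 ≅ Z.
  H_2: rank ker ∂_2 − rank ∂_3 = (6 − 6) − 0 = 0, and there is no ∂_3, so H_2 ≅ 0.

As a check, the Euler characteristic is 6 − 12 + 6 = 0, which agrees with 1 − 1 + 0 = 0.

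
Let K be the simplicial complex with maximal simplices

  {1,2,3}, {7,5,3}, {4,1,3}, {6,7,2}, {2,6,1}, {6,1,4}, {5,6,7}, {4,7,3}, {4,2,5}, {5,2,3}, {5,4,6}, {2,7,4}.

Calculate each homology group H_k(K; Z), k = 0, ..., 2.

Take the total order 1 < 2 < 3 < 4 < 5 < 6 < 7 on the vertex set. Then K (dimension 2) consists of the simplices:

  0-simplices (7): [1], [2], [3], [4], [5], [6], [7]
  1-simplices (18): [1,2], [1,3], [1,4], [1,6], [2,3], [2,4], [2,5], [2,6], [2,7], [3,4], [3,5], [3,7], [4,5], [4,6], [4,7], [5,6], [5,7], [6,7]
  2-simplices (12): [1,2,3], [1,2,6], [1,3,4], [1,4,6], [2,3,5], [2,4,5], [2,4,7], [2,6,7], [3,4,7], [3,5,7], [4,5,6], [5,6,7]

so the chain groups are C_0 ≅ Z^7, C_1 ≅ Z^18, C_2 ≅ Z^12.

Boundary ∂_1: C_1 → C_0 is given by ∂[p,q] = [q] − [p].
As a 7×18 matrix over Z this has rank 6, with invariant factors (1,1,1,1,1,1).

Boundary ∂_2: C_2 → C_1 sends each 2-simplex [p,q,r] to [q,r] − [p,r] + [p,q]. For instance
  ∂[1,3,4] = [3,4] − [1,4] + [1,3],
  ∂[1,2,3] = [2,3] − [1,3] + [1,2].
The 18×12 boundary matrix has rank 12 and Smith normal form diag(1,1,1,1,1,1,1,1,1,1,1,2).

Now H_k = ker ∂_k / im ∂_{k+1}, so:

  H_0: rank C_0 − rank ∂_1 = 7 − 6 = 1, and the invariant factors of ∂_1 are all 1, so H_0 = Z.
  H_1: rank ker ∂_1 − rank ∂_2 = (18 − 6) − 12 = 0, and ∂_2 has invariant factor 2 > 1, so H_1 = Z/2.
  H_2: rank ker ∂_2 − rank ∂_3 = (12 − 12) − 0 = 0, and there is no ∂_3, so H_2 = 0.

(K is a triangulation of the real projective plane RP^2.)

H_0 = Z,  H_1 = Z/2,  H_2 = 0.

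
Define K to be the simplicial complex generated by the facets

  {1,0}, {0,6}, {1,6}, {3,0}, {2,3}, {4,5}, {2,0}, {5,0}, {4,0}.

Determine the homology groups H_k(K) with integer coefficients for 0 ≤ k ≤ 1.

H_0 ≅ Z,  H_1 ≅ Z^3.

We work with the vertex ordering 0 < 1 < 2 < 3 < 4 < 5 < 6. The simplices of K, each written with vertices in increasing order, are:

  0-simplices (7): [0], [1], [2], [3], [4], [5], [6]
  1-simplices (9): [0,1], [0,2], [0,3], [0,4], [0,5], [0,6], [1,6], [2,3], [4,5]

so the chain groups are C_0 ≅ Z^7, C_1 ≅ Z^9.

The boundary map ∂_1: C_1 → C_0 sends each edge [p,q] (with p < q) to q − p.
The resulting 7×9 matrix has rank 6, and its Smith normal form has invariant factors (1,1,1,1,1,1).

Reading off H_k = ker ∂_k / im ∂_{k+1}:

  H_0: rank C_0 − rank ∂_1 = 7 − 6 = 1, and the invariant factors of ∂_1 are all 1, so H_0 = Z.
  H_1: rank ker ∂_1 − rank ∂_2 = (9 − 6) − 0 = 3, and there is no ∂_2, so H_1 = Z^3.

(K is a triangulation of a wedge of 3 circles.)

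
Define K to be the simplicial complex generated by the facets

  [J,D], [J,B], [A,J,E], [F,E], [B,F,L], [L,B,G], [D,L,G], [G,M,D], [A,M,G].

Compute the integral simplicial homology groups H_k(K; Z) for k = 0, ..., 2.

H_0 ≅ Z,  H_1 ≅ Z^3,  H_2 = 0.

Fix the vertex order A < B < D < E < F < G < J < L < M and write every simplex with vertices in increasing order. Then dim K = 2 and the simplices of K are:

  0-simplices (9): A, B, D, E, F, G, J, L, M
  1-simplices (17): AE, AG, AJ, AM, BF, BG, BJ, BL, DG, DJ, DL, DM, EF, EJ, FL, GL, GM
  2-simplices (6): AEJ, AGM, BFL, BGL, DGL, DGM

giving chain groups C_0 ≅ Z^9, C_1 ≅ Z^17, C_2 ≅ Z^6.

The boundary map ∂_1: C_1 → C_0 sends each edge [p,q] (with p < q) to q − p. For instance
  ∂EF = F − E.
This gives a 9×17 integer matrix of rank 8; reducing to Smith normal form yields diagonal entries (1,1,1,1,1,1,1,1).

∂_2: C_2 → C_1 maps a triangle to the signed sum of its edges. For instance
  ∂DGM = GM − DM + DG,
  ∂BFL = FL − BL + BF.
As a 17×6 matrix over Z this has rank 6, with invariant factors (1,1,1,1,1,1).

Computing H_k = (kernel of ∂_k) / (image of ∂_{k+1}):

  H_0: rank C_0 − rank ∂_1 = 9 − 8 = 1, and the invariant factors of ∂_1 are all 1, so H_0 ≅ Z.
  H_1: rank ker ∂_1 − rank ∂_2 = (17 − 8) − 6 = 3, and the invariant factors of ∂_2 are all 1, so H_1 ≅ Z^3.
  H_2: rank ker ∂_2 − rank ∂_3 = (6 − 6) − 0 = 0, and there is no ∂_3, so H_2 ≅ 0.

As a check, the Euler characteristic is 9 − 17 + 6 = -2, which agrees with 1 − 3 + 0 = -2.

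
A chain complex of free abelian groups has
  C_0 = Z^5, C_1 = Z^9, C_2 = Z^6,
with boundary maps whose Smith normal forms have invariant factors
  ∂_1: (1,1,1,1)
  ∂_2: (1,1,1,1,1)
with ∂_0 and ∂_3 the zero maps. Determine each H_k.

H_0: b_0 = 5 − 0 − 4 = 1; torsion from ∂_1 factors > 1: none. So H_0 ≅ Z.
H_1: b_1 = 9 − 4 − 5 = 0; torsion from ∂_2 factors > 1: none. So H_1 ≅ 0.
H_2: b_2 = 6 − 5 − 0 = 1; torsion from ∂_3 factors > 1: none. So H_2 ≅ Z.

H_0 ≅ Z,  H_1 = 0,  H_2 ≅ Z.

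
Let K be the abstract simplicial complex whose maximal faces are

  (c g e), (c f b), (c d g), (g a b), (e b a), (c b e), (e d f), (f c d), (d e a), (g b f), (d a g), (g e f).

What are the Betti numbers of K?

Fix the vertex order a < b < c < d < e < f < g and write every simplex with vertices in increasing order. Then dim K = 2 and the simplices of K are:

  0-simplices (7): a, b, c, d, e, f, g
  1-simplices (18): ab, ad, ae, ag, bc, be, bf, bg, cd, ce, cf, cg, de, df, dg, ef, eg, fg
  2-simplices (12): abe, abg, ade, adg, bce, bcf, bfg, cdf, cdg, ceg, def, efg

so the chain groups are C_0 ≅ Z^7, C_1 ≅ Z^18, C_2 ≅ Z^12.

Boundary ∂_1: C_1 → C_0 is given by ∂[p,q] = [q] − [p].
The resulting 7×18 matrix has rank 6, and its Smith normal form has invariant factors (1,1,1,1,1,1).

The boundary map ∂_2: C_2 → C_1 acts by ∂[p,q,r] = [q,r] − [p,r] + [p,q]. For instance
  ∂abe = be − ae + ab,
  ∂cdg = dg − cg + cd.
The 18×12 boundary matrix has rank 12 and Smith normal form diag(1,1,1,1,1,1,1,1,1,1,1,2).

From H_k ≅ ker(∂_k) / im(∂_{k+1}) we obtain:

  H_0: rank C_0 − rank ∂_1 = 7 − 6 = 1, and the invariant factors of ∂_1 are all 1, so H_0 = Z.
  H_1: rank ker ∂_1 − rank ∂_2 = (18 − 6) − 12 = 0, and ∂_2 has invariant factor 2 > 1, so H_1 = Z/2.
  H_2: rank ker ∂_2 − rank ∂_3 = (12 − 12) − 0 = 0, and there is no ∂_3, so H_2 = 0.

Hence the Betti numbers are b_0 = 1, b_1 = 0, b_2 = 0.

b_0 = 1, b_1 = 0, b_2 = 0.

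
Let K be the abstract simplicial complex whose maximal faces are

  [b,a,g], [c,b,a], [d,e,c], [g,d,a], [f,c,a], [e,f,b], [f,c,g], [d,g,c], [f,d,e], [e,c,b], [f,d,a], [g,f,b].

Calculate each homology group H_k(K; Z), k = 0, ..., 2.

Take the total order a < b < c < d < e < f < g on the vertex set. Then K (dimension 2) consists of the simplices:

  0-simplices (7): a, b, c, d, e, f, g
  1-simplices (18): ab, ac, ad, af, ag, bc, be, bf, bg, cd, ce, cf, cg, de, df, dg, ef, fg
  2-simplices (12): abc, abg, acf, adf, adg, bce, bef, bfg, cde, cdg, cfg, def

so the chain groups are C_0 ≅ Z^7, C_1 ≅ Z^18, C_2 ≅ Z^12.

∂_1: C_1 → C_0 sends each edge [p,q] (with p < q) to q − p. For instance
  ∂ab = b − a.
The resulting 7×18 matrix has rank 6, and its Smith normal form has invariant factors (1,1,1,1,1,1).

Boundary ∂_2: C_2 → C_1 maps a triangle to the signed sum of its edges. For instance
  ∂adf = df − af + ad,
  ∂abc = bc − ac + ab.
As a 18×12 matrix over Z this has rank 12, with invariant factors (1,1,1,1,1,1,1,1,1,1,1,2).

Computing H_k = (kernel of ∂_k) / (image of ∂_{k+1}):

  H_0: rank C_0 − rank ∂_1 = 7 − 6 = 1, and the invariant factors of ∂_1 are all 1, so H_0 ≅ Z.
  H_1: rank ker ∂_1 − rank ∂_2 = (18 − 6) − 12 = 0, and ∂_2 has invariant factor 2 > 1, so H_1 ≅ Z/2.
  H_2: rank ker ∂_2 − rank ∂_3 = (12 − 12) − 0 = 0, and there is no ∂_3, so H_2 ≅ 0.

As a check, the Euler characteristic is 7 − 18 + 12 = 1, which agrees with 1 − 0 + 0 = 1.
(K is a triangulation of the real projective plane RP^2.)

H_0 = Z,  H_1 = Z/2,  H_2 = 0.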